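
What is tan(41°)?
tan(41°) = 0.8693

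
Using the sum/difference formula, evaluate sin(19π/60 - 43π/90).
sin(19π/60 - 43π/90) = sin 19π/60 cos 43π/90 - cos 19π/60 sin 43π/90 = -0.4848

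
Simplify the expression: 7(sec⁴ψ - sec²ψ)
7(sec⁴ψ - sec²ψ) = 7(tan⁴ψ + tan²ψ) (using Pythagorean)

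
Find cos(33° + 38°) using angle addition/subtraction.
cos(33° + 38°) = cos 33° cos 38° - sin 33° sin 38° = 0.3256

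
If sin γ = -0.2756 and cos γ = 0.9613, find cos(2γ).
cos(2γ) = cos²γ - sin²γ = 0.8481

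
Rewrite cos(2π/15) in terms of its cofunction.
cos(2π/15) = sin(π/2 - 2π/15) = sin(11π/30)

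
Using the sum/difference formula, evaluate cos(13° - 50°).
cos(13° - 50°) = cos 13° cos 50° + sin 13° sin 50° = 0.7986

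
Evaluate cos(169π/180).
cos(169π/180) = -0.9816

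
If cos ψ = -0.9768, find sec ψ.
sec ψ = 1/cos ψ = -1.024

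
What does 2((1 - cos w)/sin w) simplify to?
2((1 - cos w)/sin w) = 2(tan(w/2)) (using Half angle)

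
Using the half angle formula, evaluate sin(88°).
sin(88°) = √((1 - cos 176°)/2) = 0.9994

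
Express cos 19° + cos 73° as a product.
cos 19° + cos 73° = 2 cos(46°) cos(-27°)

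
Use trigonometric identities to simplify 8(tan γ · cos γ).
8(tan γ · cos γ) = 8(sin γ) (using Quotient identity)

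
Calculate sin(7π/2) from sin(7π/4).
sin(7π/2) = 2 sin 7π/4 cos 7π/4 = -1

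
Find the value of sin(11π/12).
sin(11π/12) = (√6-√2)/4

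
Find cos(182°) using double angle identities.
cos(182°) = cos²91° - sin²91° = -0.9994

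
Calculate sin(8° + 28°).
sin(8° + 28°) = sin 8° cos 28° + cos 8° sin 28° = 0.5878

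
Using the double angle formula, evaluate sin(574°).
sin(574°) = 2 sin 287° cos 287° = -0.5592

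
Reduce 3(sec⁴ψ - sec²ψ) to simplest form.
3(sec⁴ψ - sec²ψ) = 3(tan⁴ψ + tan²ψ) (using Pythagorean)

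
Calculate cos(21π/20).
cos(21π/20) = -0.9877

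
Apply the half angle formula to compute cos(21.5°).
cos(21.5°) = √((1 + cos 43°)/2) = 0.9304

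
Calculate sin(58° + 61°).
sin(58° + 61°) = sin 58° cos 61° + cos 58° sin 61° = 0.8746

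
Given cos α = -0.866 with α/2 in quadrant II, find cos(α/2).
cos(α/2) = ±√((1 + cos α)/2); negative since α/2 ∈ QII, so cos(α/2) = -0.2588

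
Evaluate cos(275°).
cos(275°) = 0.08716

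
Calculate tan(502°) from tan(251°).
tan(502°) = 2 tan 251° / (1 - tan²251°) = -0.7813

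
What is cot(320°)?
cot(320°) = -1.192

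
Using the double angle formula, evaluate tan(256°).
tan(256°) = 2 tan 128° / (1 - tan²128°) = 4.011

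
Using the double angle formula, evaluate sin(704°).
sin(704°) = 2 sin 352° cos 352° = -0.2756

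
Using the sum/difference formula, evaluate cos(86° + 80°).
cos(86° + 80°) = cos 86° cos 80° - sin 86° sin 80° = -0.9703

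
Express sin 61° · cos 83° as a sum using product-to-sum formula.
sin 61° cos 83° = (1/2)[sin(61°+83°) + sin(61°-83°)]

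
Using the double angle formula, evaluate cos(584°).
cos(584°) = cos²292° - sin²292° = -0.7193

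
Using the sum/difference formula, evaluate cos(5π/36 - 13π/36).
cos(5π/36 - 13π/36) = cos 5π/36 cos 13π/36 + sin 5π/36 sin 13π/36 = 0.766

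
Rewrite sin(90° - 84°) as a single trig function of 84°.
sin(90° - 84°) = cos(84°)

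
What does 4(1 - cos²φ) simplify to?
4(1 - cos²φ) = 4(sin²φ) (using Pythagorean identity)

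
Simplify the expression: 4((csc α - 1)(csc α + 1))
4((csc α - 1)(csc α + 1)) = 4(cot²α) (using Diff. of squares)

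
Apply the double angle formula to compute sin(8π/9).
sin(8π/9) = 2 sin 4π/9 cos 4π/9 = 0.342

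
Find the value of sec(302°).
sec(302°) = 1.887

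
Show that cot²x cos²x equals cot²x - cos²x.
RHS = cos²x/sin²x - cos²x = cos²x(1/sin²x - 1) = cos²x · (1 - sin²x)/sin²x = cos²x · cos²x/sin²x = cos²x · cot²x = LHS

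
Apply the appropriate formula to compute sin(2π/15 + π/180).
sin(2π/15 + π/180) = sin 2π/15 cos π/180 + cos 2π/15 sin π/180 = 0.4226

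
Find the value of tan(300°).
tan(300°) = -√3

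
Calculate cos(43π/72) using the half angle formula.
cos(43π/72) = -√((1 + cos 43π/36)/2) = -0.3007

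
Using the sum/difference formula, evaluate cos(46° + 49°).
cos(46° + 49°) = cos 46° cos 49° - sin 46° sin 49° = -0.08716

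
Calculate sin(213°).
sin(213°) = -0.5446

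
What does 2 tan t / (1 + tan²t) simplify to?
2 tan t / (1 + tan²t) = sin(2t) (using Double angle)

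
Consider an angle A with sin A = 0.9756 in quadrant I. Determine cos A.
cos A = √(1 - sin²A) = 0.2196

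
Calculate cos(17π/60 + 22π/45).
cos(17π/60 + 22π/45) = cos 17π/60 cos 22π/45 - sin 17π/60 sin 22π/45 = -0.7547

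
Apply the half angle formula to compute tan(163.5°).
tan(163.5°) = sin 327° / (1 + cos 327°) = -0.2962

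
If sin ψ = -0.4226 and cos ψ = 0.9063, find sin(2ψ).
sin(2ψ) = 2 sin ψ cos ψ = -0.766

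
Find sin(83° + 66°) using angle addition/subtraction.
sin(83° + 66°) = sin 83° cos 66° + cos 83° sin 66° = 0.515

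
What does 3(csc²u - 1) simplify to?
3(csc²u - 1) = 3(cot²u) (using Pythagorean identity)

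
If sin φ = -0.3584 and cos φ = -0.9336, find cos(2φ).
cos(2φ) = cos²φ - sin²φ = 0.7432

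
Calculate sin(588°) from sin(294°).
sin(588°) = 2 sin 294° cos 294° = -0.7431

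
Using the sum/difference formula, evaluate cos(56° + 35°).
cos(56° + 35°) = cos 56° cos 35° - sin 56° sin 35° = -0.01745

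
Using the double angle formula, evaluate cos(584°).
cos(584°) = cos²292° - sin²292° = -0.7193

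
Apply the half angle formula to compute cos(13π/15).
cos(13π/15) = -√((1 + cos 26π/15)/2) = -0.9135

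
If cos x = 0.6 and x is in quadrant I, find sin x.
sin x = 0.8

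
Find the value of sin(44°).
sin(44°) = 0.6947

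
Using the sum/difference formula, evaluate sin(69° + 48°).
sin(69° + 48°) = sin 69° cos 48° + cos 69° sin 48° = 0.891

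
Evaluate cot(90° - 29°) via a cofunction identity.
cot(90° - 29°) = tan(29°) = 0.5543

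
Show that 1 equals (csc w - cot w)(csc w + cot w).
RHS = csc²w - cot²w = (1 + cot²w) - cot²w = 1 = LHS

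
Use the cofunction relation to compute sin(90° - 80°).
sin(90° - 80°) = cos(80°) = 0.1736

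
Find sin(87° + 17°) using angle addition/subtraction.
sin(87° + 17°) = sin 87° cos 17° + cos 87° sin 17° = 0.9703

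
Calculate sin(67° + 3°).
sin(67° + 3°) = sin 67° cos 3° + cos 67° sin 3° = 0.9397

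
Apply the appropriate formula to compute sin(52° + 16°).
sin(52° + 16°) = sin 52° cos 16° + cos 52° sin 16° = 0.9272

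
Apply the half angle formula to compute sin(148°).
sin(148°) = √((1 - cos 296°)/2) = 0.5299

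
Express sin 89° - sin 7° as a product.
sin 89° - sin 7° = 2 cos(48°) sin(41°)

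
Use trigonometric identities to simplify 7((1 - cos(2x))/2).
7((1 - cos(2x))/2) = 7(sin²x) (using Power reduction)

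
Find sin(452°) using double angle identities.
sin(452°) = 2 sin 226° cos 226° = 0.9994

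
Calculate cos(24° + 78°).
cos(24° + 78°) = cos 24° cos 78° - sin 24° sin 78° = -0.2079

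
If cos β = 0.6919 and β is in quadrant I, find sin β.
sin β = 0.722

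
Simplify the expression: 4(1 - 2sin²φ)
4(1 - 2sin²φ) = 4(cos(2φ)) (using Double angle)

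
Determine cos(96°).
cos(96°) = -0.1045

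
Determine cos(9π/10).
cos(9π/10) = -0.9511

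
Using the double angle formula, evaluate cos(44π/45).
cos(44π/45) = cos²22π/45 - sin²22π/45 = -0.9976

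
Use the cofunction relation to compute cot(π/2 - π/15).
cot(π/2 - π/15) = tan(π/15) = 0.2126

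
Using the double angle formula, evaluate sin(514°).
sin(514°) = 2 sin 257° cos 257° = 0.4384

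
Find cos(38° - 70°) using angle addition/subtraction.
cos(38° - 70°) = cos 38° cos 70° + sin 38° sin 70° = 0.848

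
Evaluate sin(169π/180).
sin(169π/180) = 0.1908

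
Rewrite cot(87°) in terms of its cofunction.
cot(87°) = tan(90° - 87°) = tan(3°)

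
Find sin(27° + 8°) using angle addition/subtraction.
sin(27° + 8°) = sin 27° cos 8° + cos 27° sin 8° = 0.5736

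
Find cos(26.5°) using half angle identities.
cos(26.5°) = √((1 + cos 53°)/2) = 0.8949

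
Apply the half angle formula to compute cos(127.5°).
cos(127.5°) = -√((1 + cos 255°)/2) = -0.6088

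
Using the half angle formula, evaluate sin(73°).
sin(73°) = √((1 - cos 146°)/2) = 0.9563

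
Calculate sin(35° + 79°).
sin(35° + 79°) = sin 35° cos 79° + cos 35° sin 79° = 0.9135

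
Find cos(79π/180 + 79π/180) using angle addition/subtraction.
cos(79π/180 + 79π/180) = cos 79π/180 cos 79π/180 - sin 79π/180 sin 79π/180 = -0.9272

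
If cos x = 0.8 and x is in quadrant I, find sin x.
sin x = 0.6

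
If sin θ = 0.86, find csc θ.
csc θ = 1/sin θ = 1.163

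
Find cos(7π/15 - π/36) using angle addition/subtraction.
cos(7π/15 - π/36) = cos 7π/15 cos π/36 + sin 7π/15 sin π/36 = 0.1908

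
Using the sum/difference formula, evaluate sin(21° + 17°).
sin(21° + 17°) = sin 21° cos 17° + cos 21° sin 17° = 0.6157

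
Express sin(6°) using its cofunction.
sin(6°) = cos(90° - 6°) = cos(84°)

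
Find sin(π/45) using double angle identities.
sin(π/45) = 2 sin π/90 cos π/90 = 0.06976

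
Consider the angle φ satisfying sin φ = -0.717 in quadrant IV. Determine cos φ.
cos φ = √(1 - sin²φ) = 0.6971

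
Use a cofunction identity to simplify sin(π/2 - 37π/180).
sin(π/2 - 37π/180) = cos(37π/180)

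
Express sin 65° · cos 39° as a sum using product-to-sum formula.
sin 65° cos 39° = (1/2)[sin(65°+39°) + sin(65°-39°)]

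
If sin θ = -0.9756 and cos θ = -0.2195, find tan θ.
tan θ = sin θ / cos θ = 4.445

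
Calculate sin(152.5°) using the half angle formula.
sin(152.5°) = √((1 - cos 305°)/2) = 0.4617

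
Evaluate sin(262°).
sin(262°) = -0.9903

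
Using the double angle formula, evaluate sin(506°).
sin(506°) = 2 sin 253° cos 253° = 0.5592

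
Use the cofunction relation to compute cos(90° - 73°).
cos(90° - 73°) = sin(73°) = 0.9563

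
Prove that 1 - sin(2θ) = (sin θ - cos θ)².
RHS = sin²θ - 2 sin θ cos θ + cos²θ = (sin²θ + cos²θ) - 2 sin θ cos θ = 1 - sin(2θ) = LHS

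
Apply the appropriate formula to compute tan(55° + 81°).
tan(55° + 81°) = (tan 55° + tan 81°)/(1 - tan 55° tan 81°) = -0.9657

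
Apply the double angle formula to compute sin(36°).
sin(36°) = 2 sin 18° cos 18° = 0.5878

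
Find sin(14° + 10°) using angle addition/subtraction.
sin(14° + 10°) = sin 14° cos 10° + cos 14° sin 10° = 0.4067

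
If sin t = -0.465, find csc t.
csc t = 1/sin t = -2.151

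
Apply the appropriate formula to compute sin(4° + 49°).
sin(4° + 49°) = sin 4° cos 49° + cos 4° sin 49° = 0.7986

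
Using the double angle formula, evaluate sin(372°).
sin(372°) = 2 sin 186° cos 186° = 0.2079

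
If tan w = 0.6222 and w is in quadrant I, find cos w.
cos w = 0.8491 (using tan²w + 1 = sec²w)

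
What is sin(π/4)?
sin(π/4) = √2/2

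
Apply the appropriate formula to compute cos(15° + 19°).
cos(15° + 19°) = cos 15° cos 19° - sin 15° sin 19° = 0.829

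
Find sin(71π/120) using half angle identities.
sin(71π/120) = √((1 - cos 71π/60)/2) = 0.9588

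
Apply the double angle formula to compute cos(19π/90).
cos(19π/90) = cos²19π/180 - sin²19π/180 = 0.788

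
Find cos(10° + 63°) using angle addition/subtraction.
cos(10° + 63°) = cos 10° cos 63° - sin 10° sin 63° = 0.2924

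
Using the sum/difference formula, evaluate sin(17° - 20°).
sin(17° - 20°) = sin 17° cos 20° - cos 17° sin 20° = -0.05234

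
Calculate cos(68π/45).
cos(68π/45) = 0.0349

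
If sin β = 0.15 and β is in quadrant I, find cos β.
cos β = 0.9887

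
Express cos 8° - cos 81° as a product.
cos 8° - cos 81° = -2 sin(44.5°) sin(-36.5°)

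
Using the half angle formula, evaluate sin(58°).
sin(58°) = √((1 - cos 116°)/2) = 0.848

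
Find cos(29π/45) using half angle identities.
cos(29π/45) = -√((1 + cos 58π/45)/2) = -0.4384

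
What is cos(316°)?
cos(316°) = 0.7193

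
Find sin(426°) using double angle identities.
sin(426°) = 2 sin 213° cos 213° = 0.9135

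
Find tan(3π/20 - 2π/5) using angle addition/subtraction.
tan(3π/20 - 2π/5) = (tan 3π/20 - tan 2π/5)/(1 + tan 3π/20 tan 2π/5) = -1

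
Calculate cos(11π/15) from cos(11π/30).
cos(11π/15) = cos²11π/30 - sin²11π/30 = -0.6691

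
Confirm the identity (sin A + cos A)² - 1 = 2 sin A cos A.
LHS = sin²A + 2 sin A cos A + cos²A - 1 = (sin²A + cos²A) + 2 sin A cos A - 1 = 1 + 2 sin A cos A - 1 = 2 sin A cos A = RHS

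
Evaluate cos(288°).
cos(288°) = 0.309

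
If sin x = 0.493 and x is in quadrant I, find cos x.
cos x = 0.87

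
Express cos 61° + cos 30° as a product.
cos 61° + cos 30° = 2 cos(45.5°) cos(15.5°)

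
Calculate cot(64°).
cot(64°) = 0.4877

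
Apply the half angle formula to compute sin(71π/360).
sin(71π/360) = √((1 - cos 71π/180)/2) = 0.5807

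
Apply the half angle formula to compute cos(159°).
cos(159°) = -√((1 + cos 318°)/2) = -0.9336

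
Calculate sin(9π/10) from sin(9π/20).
sin(9π/10) = 2 sin 9π/20 cos 9π/20 = 0.309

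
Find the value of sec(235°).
sec(235°) = -1.743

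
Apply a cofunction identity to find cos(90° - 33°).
cos(90° - 33°) = sin(33°) = 0.5446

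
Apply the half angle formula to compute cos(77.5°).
cos(77.5°) = √((1 + cos 155°)/2) = 0.2164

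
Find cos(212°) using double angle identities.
cos(212°) = 2cos²106° - 1 = -0.848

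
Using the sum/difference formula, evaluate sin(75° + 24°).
sin(75° + 24°) = sin 75° cos 24° + cos 75° sin 24° = 0.9877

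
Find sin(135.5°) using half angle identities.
sin(135.5°) = √((1 - cos 271°)/2) = 0.7009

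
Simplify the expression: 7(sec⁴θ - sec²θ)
7(sec⁴θ - sec²θ) = 7(tan⁴θ + tan²θ) (using Pythagorean)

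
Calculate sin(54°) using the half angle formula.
sin(54°) = √((1 - cos 108°)/2) = 0.809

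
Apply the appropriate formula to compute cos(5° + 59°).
cos(5° + 59°) = cos 5° cos 59° - sin 5° sin 59° = 0.4384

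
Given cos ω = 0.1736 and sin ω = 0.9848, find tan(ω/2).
tan(ω/2) = sin ω / (1 + cos ω) = 0.8391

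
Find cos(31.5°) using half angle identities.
cos(31.5°) = √((1 + cos 63°)/2) = 0.8526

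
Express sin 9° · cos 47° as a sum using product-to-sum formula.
sin 9° cos 47° = (1/2)[sin(9°+47°) + sin(9°-47°)]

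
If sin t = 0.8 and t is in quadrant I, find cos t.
cos t = 0.6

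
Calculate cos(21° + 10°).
cos(21° + 10°) = cos 21° cos 10° - sin 21° sin 10° = 0.8572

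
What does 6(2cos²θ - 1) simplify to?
6(2cos²θ - 1) = 6(cos(2θ)) (using Double angle)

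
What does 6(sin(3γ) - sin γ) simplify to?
6(sin(3γ) - sin γ) = 6(2 cos(2γ) sin γ) (using Sum-to-product)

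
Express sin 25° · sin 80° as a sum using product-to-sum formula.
sin 25° sin 80° = (1/2)[cos(25°-80°) - cos(25°+80°)]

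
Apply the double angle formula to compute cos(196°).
cos(196°) = cos²98° - sin²98° = -0.9613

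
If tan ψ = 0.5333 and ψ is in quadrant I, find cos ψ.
cos ψ = 0.8824 (using tan²ψ + 1 = sec²ψ)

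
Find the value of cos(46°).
cos(46°) = 0.6947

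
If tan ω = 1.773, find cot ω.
cot ω = 1/tan ω = 0.564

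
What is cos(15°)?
cos(15°) = (√6+√2)/4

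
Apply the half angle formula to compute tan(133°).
tan(133°) = sin 266° / (1 + cos 266°) = -1.072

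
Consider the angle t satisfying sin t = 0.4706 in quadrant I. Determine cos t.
cos t = √(1 - sin²t) = 0.8823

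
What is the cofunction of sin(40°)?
sin(40°) = cos(90° - 40°) = cos(50°)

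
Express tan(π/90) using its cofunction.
tan(π/90) = cot(π/2 - π/90) = cot(22π/45)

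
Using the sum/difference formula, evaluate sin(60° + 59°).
sin(60° + 59°) = sin 60° cos 59° + cos 60° sin 59° = 0.8746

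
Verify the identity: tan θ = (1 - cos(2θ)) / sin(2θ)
RHS = 2sin²θ / (2 sin θ cos θ) = sin θ/cos θ = tan θ = LHS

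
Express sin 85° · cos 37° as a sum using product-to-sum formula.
sin 85° cos 37° = (1/2)[sin(85°+37°) + sin(85°-37°)]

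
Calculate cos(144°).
cos(144°) = -0.809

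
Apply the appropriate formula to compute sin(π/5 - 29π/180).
sin(π/5 - 29π/180) = sin π/5 cos 29π/180 - cos π/5 sin 29π/180 = 0.1219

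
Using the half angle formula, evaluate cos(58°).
cos(58°) = √((1 + cos 116°)/2) = 0.5299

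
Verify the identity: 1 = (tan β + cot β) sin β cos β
RHS = (sin β/cos β + cos β/sin β) sin β cos β = ((sin²β + cos²β)/(sin β cos β)) · sin β cos β = sin²β + cos²β = 1 = LHS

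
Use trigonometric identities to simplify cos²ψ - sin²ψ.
cos²ψ - sin²ψ = cos(2ψ) (using Double angle)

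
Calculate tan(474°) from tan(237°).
tan(474°) = 2 tan 237° / (1 - tan²237°) = -2.246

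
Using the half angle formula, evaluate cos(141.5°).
cos(141.5°) = -√((1 + cos 283°)/2) = -0.7826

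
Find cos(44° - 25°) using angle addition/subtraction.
cos(44° - 25°) = cos 44° cos 25° + sin 44° sin 25° = 0.9455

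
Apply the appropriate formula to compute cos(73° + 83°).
cos(73° + 83°) = cos 73° cos 83° - sin 73° sin 83° = -0.9135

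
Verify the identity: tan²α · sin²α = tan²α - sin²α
RHS = sin²α/cos²α - sin²α = sin²α(1/cos²α - 1) = sin²α · (1 - cos²α)/cos²α = sin²α · sin²α/cos²α = sin²α · tan²α = LHS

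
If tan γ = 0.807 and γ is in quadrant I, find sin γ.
sin γ = 0.628 (using tan²γ + 1 = sec²γ)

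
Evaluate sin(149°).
sin(149°) = 0.515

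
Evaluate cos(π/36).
cos(π/36) = 0.9962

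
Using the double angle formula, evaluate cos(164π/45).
cos(164π/45) = cos²82π/45 - sin²82π/45 = 0.4384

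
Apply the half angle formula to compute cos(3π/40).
cos(3π/40) = √((1 + cos 3π/20)/2) = 0.9724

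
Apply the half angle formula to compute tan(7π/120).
tan(7π/120) = sin 7π/60 / (1 + cos 7π/60) = 0.1853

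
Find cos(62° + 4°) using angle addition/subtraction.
cos(62° + 4°) = cos 62° cos 4° - sin 62° sin 4° = 0.4067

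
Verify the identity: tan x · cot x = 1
LHS = (sin x/cos x) · (cos x/sin x) = 1 = RHS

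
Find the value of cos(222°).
cos(222°) = -0.7431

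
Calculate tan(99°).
tan(99°) = -6.314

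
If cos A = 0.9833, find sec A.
sec A = 1/cos A = 1.017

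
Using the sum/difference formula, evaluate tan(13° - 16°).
tan(13° - 16°) = (tan 13° - tan 16°)/(1 + tan 13° tan 16°) = -0.05241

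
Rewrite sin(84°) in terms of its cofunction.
sin(84°) = cos(90° - 84°) = cos(6°)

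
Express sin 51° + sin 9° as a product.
sin 51° + sin 9° = 2 sin(30°) cos(21°)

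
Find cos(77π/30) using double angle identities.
cos(77π/30) = cos²77π/60 - sin²77π/60 = -0.2079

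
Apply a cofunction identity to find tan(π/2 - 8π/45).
tan(π/2 - 8π/45) = cot(8π/45) = 1.6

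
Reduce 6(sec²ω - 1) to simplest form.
6(sec²ω - 1) = 6(tan²ω) (using Pythagorean identity)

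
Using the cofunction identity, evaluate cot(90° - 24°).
cot(90° - 24°) = tan(24°) = 0.4452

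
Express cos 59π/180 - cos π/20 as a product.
cos 59π/180 - cos π/20 = -2 sin(17π/90) sin(5π/36)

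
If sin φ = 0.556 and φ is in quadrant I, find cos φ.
cos φ = 0.8312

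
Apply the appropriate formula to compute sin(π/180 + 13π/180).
sin(π/180 + 13π/180) = sin π/180 cos 13π/180 + cos π/180 sin 13π/180 = 0.2419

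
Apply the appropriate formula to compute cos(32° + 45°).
cos(32° + 45°) = cos 32° cos 45° - sin 32° sin 45° = 0.225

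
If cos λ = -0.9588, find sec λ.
sec λ = 1/cos λ = -1.043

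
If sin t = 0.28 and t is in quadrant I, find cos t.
cos t = 0.96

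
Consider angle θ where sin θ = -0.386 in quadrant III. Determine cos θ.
cos θ = ±√(1 - sin²θ) = -0.9225 (negative in QIII)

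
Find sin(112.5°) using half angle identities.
sin(112.5°) = √((1 - cos 225°)/2) = √(2+√2)/2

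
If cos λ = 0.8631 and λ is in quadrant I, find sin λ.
sin λ = 0.505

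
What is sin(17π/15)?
sin(17π/15) = -0.4067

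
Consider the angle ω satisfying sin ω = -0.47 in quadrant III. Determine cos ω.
cos ω = ±√(1 - sin²ω) = -0.8827 (negative in QIII)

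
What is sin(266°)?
sin(266°) = -0.9976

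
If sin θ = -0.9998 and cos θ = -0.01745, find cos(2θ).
cos(2θ) = cos²θ - sin²θ = -0.9993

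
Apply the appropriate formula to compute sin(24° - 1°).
sin(24° - 1°) = sin 24° cos 1° - cos 24° sin 1° = 0.3907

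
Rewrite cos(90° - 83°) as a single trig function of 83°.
cos(90° - 83°) = sin(83°)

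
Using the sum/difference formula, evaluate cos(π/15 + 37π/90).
cos(π/15 + 37π/90) = cos π/15 cos 37π/90 - sin π/15 sin 37π/90 = 0.06976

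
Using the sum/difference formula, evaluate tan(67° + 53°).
tan(67° + 53°) = (tan 67° + tan 53°)/(1 - tan 67° tan 53°) = -√3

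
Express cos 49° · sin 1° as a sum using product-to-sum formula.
cos 49° sin 1° = (1/2)[sin(49°+1°) - sin(49°-1°)]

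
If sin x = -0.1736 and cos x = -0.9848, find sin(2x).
sin(2x) = 2 sin x cos x = 0.3419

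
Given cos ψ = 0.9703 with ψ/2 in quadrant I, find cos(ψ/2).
cos(ψ/2) = ±√((1 + cos ψ)/2); positive since ψ/2 ∈ QI, so cos(ψ/2) = 0.9925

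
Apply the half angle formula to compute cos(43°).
cos(43°) = √((1 + cos 86°)/2) = 0.7314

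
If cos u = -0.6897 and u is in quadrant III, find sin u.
sin u = -0.7241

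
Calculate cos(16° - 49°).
cos(16° - 49°) = cos 16° cos 49° + sin 16° sin 49° = 0.8387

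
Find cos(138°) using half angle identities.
cos(138°) = -√((1 + cos 276°)/2) = -0.7431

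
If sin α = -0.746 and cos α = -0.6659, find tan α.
tan α = sin α / cos α = 1.12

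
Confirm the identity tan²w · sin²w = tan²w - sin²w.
RHS = sin²w/cos²w - sin²w = sin²w(1/cos²w - 1) = sin²w · (1 - cos²w)/cos²w = sin²w · sin²w/cos²w = sin²w · tan²w = LHS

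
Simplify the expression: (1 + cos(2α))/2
(1 + cos(2α))/2 = cos²α (using Power reduction)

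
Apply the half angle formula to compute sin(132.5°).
sin(132.5°) = √((1 - cos 265°)/2) = 0.7373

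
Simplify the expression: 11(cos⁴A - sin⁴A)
11(cos⁴A - sin⁴A) = 11(cos(2A)) (using Factoring + double angle)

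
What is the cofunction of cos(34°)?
cos(34°) = sin(90° - 34°) = sin(56°)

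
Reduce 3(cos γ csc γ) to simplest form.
3(cos γ csc γ) = 3(cot γ) (using Reciprocal + quotient)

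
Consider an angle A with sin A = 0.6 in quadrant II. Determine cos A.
cos A = ±√(1 - sin²A) = -0.8 (negative in QII)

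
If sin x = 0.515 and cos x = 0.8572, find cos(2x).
cos(2x) = cos²x - sin²x = 0.4696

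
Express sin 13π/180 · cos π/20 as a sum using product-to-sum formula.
sin 13π/180 cos π/20 = (1/2)[sin(13π/180+π/20) + sin(13π/180-π/20)]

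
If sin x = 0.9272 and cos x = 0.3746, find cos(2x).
cos(2x) = cos²x - sin²x = -0.7194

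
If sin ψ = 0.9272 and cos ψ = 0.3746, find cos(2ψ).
cos(2ψ) = cos²ψ - sin²ψ = -0.7194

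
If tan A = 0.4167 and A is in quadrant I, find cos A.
cos A = 0.9231 (using tan²A + 1 = sec²A)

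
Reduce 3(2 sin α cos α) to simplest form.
3(2 sin α cos α) = 3(sin(2α)) (using Double angle)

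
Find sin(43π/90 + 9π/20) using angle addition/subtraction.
sin(43π/90 + 9π/20) = sin 43π/90 cos 9π/20 + cos 43π/90 sin 9π/20 = 0.225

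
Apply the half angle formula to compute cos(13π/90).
cos(13π/90) = √((1 + cos 13π/45)/2) = 0.8988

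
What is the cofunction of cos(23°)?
cos(23°) = sin(90° - 23°) = sin(67°)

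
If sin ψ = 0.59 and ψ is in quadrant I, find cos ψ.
cos ψ = 0.8074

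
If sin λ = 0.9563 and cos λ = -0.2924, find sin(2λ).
sin(2λ) = 2 sin λ cos λ = -0.5592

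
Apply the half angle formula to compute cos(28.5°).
cos(28.5°) = √((1 + cos 57°)/2) = 0.8788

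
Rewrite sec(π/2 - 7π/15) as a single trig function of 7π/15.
sec(π/2 - 7π/15) = csc(7π/15)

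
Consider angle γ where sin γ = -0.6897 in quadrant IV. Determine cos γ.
cos γ = √(1 - sin²γ) = 0.7241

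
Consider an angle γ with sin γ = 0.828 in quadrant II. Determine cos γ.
cos γ = ±√(1 - sin²γ) = -0.5607 (negative in QII)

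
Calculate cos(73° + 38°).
cos(73° + 38°) = cos 73° cos 38° - sin 73° sin 38° = -0.3584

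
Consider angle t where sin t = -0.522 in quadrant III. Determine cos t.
cos t = ±√(1 - sin²t) = -0.8529 (negative in QIII)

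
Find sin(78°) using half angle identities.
sin(78°) = √((1 - cos 156°)/2) = 0.9781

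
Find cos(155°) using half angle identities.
cos(155°) = -√((1 + cos 310°)/2) = -0.9063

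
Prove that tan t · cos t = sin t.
LHS = (sin t/cos t) · cos t = sin t = RHS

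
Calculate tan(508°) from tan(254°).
tan(508°) = 2 tan 254° / (1 - tan²254°) = -0.6249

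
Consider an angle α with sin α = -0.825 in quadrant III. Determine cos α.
cos α = ±√(1 - sin²α) = -0.5651 (negative in QIII)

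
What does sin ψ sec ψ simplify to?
sin ψ sec ψ = tan ψ (using Reciprocal + quotient)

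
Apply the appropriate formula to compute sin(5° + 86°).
sin(5° + 86°) = sin 5° cos 86° + cos 5° sin 86° = 0.9998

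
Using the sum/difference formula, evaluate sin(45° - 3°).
sin(45° - 3°) = sin 45° cos 3° - cos 45° sin 3° = 0.6691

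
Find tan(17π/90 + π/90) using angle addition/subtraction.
tan(17π/90 + π/90) = (tan 17π/90 + tan π/90)/(1 - tan 17π/90 tan π/90) = 0.7265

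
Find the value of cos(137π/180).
cos(137π/180) = -0.7314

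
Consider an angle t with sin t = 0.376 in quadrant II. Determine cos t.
cos t = ±√(1 - sin²t) = -0.9266 (negative in QII)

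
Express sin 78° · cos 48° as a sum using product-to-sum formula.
sin 78° cos 48° = (1/2)[sin(78°+48°) + sin(78°-48°)]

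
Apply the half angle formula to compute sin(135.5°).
sin(135.5°) = √((1 - cos 271°)/2) = 0.7009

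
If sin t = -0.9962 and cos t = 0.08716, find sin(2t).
sin(2t) = 2 sin t cos t = -0.1737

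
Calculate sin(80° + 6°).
sin(80° + 6°) = sin 80° cos 6° + cos 80° sin 6° = 0.9976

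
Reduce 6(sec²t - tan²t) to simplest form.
6(sec²t - tan²t) = 6 (using Pythagorean identity)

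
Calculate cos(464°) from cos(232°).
cos(464°) = cos²232° - sin²232° = -0.2419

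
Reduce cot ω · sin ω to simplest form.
cot ω · sin ω = cos ω (using Quotient identity)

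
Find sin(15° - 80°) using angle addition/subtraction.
sin(15° - 80°) = sin 15° cos 80° - cos 15° sin 80° = -0.9063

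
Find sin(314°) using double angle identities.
sin(314°) = 2 sin 157° cos 157° = -0.7193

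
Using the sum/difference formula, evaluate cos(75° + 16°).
cos(75° + 16°) = cos 75° cos 16° - sin 75° sin 16° = -0.01745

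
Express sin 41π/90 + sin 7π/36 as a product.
sin 41π/90 + sin 7π/36 = 2 sin(13π/40) cos(47π/360)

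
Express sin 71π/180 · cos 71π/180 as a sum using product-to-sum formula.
sin 71π/180 cos 71π/180 = (1/2)[sin(71π/180+71π/180) + sin(71π/180-71π/180)]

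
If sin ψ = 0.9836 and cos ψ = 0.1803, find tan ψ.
tan ψ = sin ψ / cos ψ = 5.455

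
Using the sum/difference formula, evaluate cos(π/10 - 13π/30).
cos(π/10 - 13π/30) = cos π/10 cos 13π/30 + sin π/10 sin 13π/30 = 1/2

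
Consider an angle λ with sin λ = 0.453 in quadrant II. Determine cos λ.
cos λ = ±√(1 - sin²λ) = -0.8915 (negative in QII)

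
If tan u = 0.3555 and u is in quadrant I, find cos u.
cos u = 0.9422 (using tan²u + 1 = sec²u)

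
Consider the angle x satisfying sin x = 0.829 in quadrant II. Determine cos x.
cos x = ±√(1 - sin²x) = -0.5592 (negative in QII)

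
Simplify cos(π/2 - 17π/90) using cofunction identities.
cos(π/2 - 17π/90) = sin(17π/90)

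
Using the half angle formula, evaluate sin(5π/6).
sin(5π/6) = √((1 - cos 5π/3)/2) = 1/2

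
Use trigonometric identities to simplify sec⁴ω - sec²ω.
sec⁴ω - sec²ω = tan⁴ω + tan²ω (using Pythagorean)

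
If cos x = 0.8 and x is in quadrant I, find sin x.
sin x = 0.6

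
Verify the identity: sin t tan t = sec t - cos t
RHS = 1/cos t - cos t = (1 - cos²t)/cos t = sin²t/cos t = sin t · (sin t/cos t) = sin t tan t = LHS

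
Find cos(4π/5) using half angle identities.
cos(4π/5) = -√((1 + cos 8π/5)/2) = -0.809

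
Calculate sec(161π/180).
sec(161π/180) = -1.058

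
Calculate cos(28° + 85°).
cos(28° + 85°) = cos 28° cos 85° - sin 28° sin 85° = -0.3907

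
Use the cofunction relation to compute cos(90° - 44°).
cos(90° - 44°) = sin(44°) = 0.6947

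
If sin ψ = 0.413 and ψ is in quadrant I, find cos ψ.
cos ψ = 0.9107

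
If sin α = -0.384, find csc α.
csc α = 1/sin α = -2.604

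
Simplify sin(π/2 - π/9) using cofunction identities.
sin(π/2 - π/9) = cos(π/9)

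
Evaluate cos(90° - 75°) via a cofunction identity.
cos(90° - 75°) = sin(75°) = (√6+√2)/4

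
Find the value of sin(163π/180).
sin(163π/180) = 0.2924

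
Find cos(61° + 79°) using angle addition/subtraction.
cos(61° + 79°) = cos 61° cos 79° - sin 61° sin 79° = -0.766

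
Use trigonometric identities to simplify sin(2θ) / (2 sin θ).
sin(2θ) / (2 sin θ) = cos θ (using Double angle)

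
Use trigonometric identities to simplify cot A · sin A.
cot A · sin A = cos A (using Quotient identity)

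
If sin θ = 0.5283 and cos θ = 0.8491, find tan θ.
tan θ = sin θ / cos θ = 0.6222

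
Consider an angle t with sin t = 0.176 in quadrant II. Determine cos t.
cos t = ±√(1 - sin²t) = -0.9844 (negative in QII)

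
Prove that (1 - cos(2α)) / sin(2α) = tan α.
LHS = 2sin²α / (2 sin α cos α) = sin α/cos α = tan α = RHS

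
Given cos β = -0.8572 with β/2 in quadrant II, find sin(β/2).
sin(β/2) = ±√((1 - cos β)/2); positive since β/2 ∈ QII, so sin(β/2) = 0.9636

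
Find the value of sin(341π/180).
sin(341π/180) = -0.3256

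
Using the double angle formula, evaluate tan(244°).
tan(244°) = 2 tan 122° / (1 - tan²122°) = 2.05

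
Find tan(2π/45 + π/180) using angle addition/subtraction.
tan(2π/45 + π/180) = (tan 2π/45 + tan π/180)/(1 - tan 2π/45 tan π/180) = 0.1584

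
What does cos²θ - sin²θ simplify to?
cos²θ - sin²θ = cos(2θ) (using Double angle)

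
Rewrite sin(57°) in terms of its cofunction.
sin(57°) = cos(90° - 57°) = cos(33°)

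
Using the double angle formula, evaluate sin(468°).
sin(468°) = 2 sin 234° cos 234° = 0.9511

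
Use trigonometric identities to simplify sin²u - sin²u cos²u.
sin²u - sin²u cos²u = sin⁴u (using Factoring)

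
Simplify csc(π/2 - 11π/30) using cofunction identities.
csc(π/2 - 11π/30) = sec(11π/30)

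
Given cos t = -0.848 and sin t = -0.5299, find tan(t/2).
tan(t/2) = sin t / (1 + cos t) = -3.486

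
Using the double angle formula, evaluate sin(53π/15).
sin(53π/15) = 2 sin 53π/30 cos 53π/30 = -0.9945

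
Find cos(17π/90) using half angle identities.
cos(17π/90) = √((1 + cos 17π/45)/2) = 0.829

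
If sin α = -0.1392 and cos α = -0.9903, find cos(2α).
cos(2α) = cos²α - sin²α = 0.9613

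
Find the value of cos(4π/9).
cos(4π/9) = 0.1736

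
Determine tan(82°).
tan(82°) = 7.115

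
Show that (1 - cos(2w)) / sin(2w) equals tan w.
LHS = 2sin²w / (2 sin w cos w) = sin w/cos w = tan w = RHS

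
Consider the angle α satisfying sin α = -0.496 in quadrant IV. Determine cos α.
cos α = √(1 - sin²α) = 0.8683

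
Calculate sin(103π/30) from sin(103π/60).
sin(103π/30) = 2 sin 103π/60 cos 103π/60 = -0.9781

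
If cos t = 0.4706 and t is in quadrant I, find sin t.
sin t = 0.8823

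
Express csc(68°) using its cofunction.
csc(68°) = sec(90° - 68°) = sec(22°)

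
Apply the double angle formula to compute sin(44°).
sin(44°) = 2 sin 22° cos 22° = 0.6947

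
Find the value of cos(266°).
cos(266°) = -0.06976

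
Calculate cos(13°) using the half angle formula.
cos(13°) = √((1 + cos 26°)/2) = 0.9744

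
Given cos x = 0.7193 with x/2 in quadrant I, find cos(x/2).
cos(x/2) = ±√((1 + cos x)/2); positive since x/2 ∈ QI, so cos(x/2) = 0.9272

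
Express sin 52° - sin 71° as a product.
sin 52° - sin 71° = 2 cos(61.5°) sin(-9.5°)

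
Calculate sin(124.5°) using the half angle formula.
sin(124.5°) = √((1 - cos 249°)/2) = 0.8241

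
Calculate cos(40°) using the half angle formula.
cos(40°) = √((1 + cos 80°)/2) = 0.766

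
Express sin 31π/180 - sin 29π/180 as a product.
sin 31π/180 - sin 29π/180 = 2 cos(π/6) sin(π/180)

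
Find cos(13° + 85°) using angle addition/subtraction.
cos(13° + 85°) = cos 13° cos 85° - sin 13° sin 85° = -0.1392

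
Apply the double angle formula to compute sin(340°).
sin(340°) = 2 sin 170° cos 170° = -0.342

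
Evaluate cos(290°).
cos(290°) = 0.342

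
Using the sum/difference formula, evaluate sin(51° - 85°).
sin(51° - 85°) = sin 51° cos 85° - cos 51° sin 85° = -0.5592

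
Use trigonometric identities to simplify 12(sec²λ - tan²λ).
12(sec²λ - tan²λ) = 12 (using Pythagorean identity)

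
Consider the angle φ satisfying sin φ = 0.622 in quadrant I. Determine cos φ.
cos φ = √(1 - sin²φ) = 0.783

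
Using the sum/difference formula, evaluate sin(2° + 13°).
sin(2° + 13°) = sin 2° cos 13° + cos 2° sin 13° = (√6-√2)/4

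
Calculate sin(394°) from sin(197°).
sin(394°) = 2 sin 197° cos 197° = 0.5592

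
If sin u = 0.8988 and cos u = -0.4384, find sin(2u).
sin(2u) = 2 sin u cos u = -0.7881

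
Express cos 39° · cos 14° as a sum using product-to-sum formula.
cos 39° cos 14° = (1/2)[cos(39°-14°) + cos(39°+14°)]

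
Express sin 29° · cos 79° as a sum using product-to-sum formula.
sin 29° cos 79° = (1/2)[sin(29°+79°) + sin(29°-79°)]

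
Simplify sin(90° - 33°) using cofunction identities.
sin(90° - 33°) = cos(33°)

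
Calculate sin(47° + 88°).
sin(47° + 88°) = sin 47° cos 88° + cos 47° sin 88° = √2/2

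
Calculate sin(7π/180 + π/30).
sin(7π/180 + π/30) = sin 7π/180 cos π/30 + cos 7π/180 sin π/30 = 0.225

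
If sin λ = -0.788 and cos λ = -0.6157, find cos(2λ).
cos(2λ) = cos²λ - sin²λ = -0.2419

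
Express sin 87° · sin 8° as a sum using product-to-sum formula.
sin 87° sin 8° = (1/2)[cos(87°-8°) - cos(87°+8°)]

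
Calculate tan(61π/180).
tan(61π/180) = 1.804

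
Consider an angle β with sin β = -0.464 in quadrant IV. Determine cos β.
cos β = √(1 - sin²β) = 0.8858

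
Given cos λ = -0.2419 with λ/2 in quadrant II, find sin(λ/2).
sin(λ/2) = ±√((1 - cos λ)/2); positive since λ/2 ∈ QII, so sin(λ/2) = 0.788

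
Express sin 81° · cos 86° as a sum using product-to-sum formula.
sin 81° cos 86° = (1/2)[sin(81°+86°) + sin(81°-86°)]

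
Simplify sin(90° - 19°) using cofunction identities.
sin(90° - 19°) = cos(19°)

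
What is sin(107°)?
sin(107°) = 0.9563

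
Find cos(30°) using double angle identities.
cos(30°) = cos²15° - sin²15° = √3/2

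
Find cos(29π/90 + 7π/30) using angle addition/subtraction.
cos(29π/90 + 7π/30) = cos 29π/90 cos 7π/30 - sin 29π/90 sin 7π/30 = -0.1736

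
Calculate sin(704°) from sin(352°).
sin(704°) = 2 sin 352° cos 352° = -0.2756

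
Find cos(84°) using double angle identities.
cos(84°) = cos²42° - sin²42° = 0.1045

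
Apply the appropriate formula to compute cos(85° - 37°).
cos(85° - 37°) = cos 85° cos 37° + sin 85° sin 37° = 0.6691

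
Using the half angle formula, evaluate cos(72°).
cos(72°) = √((1 + cos 144°)/2) = 0.309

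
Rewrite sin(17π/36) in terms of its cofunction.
sin(17π/36) = cos(π/2 - 17π/36) = cos(π/36)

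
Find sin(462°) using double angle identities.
sin(462°) = 2 sin 231° cos 231° = 0.9781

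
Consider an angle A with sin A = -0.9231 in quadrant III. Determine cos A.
cos A = ±√(1 - sin²A) = -0.3846 (negative in QIII)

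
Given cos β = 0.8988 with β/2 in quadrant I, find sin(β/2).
sin(β/2) = ±√((1 - cos β)/2); positive since β/2 ∈ QI, so sin(β/2) = 0.2249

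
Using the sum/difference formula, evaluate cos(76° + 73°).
cos(76° + 73°) = cos 76° cos 73° - sin 76° sin 73° = -0.8572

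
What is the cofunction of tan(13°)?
tan(13°) = cot(90° - 13°) = cot(77°)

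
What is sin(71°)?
sin(71°) = 0.9455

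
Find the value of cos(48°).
cos(48°) = 0.6691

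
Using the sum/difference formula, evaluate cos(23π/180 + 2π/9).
cos(23π/180 + 2π/9) = cos 23π/180 cos 2π/9 - sin 23π/180 sin 2π/9 = 0.454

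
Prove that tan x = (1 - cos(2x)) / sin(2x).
RHS = 2sin²x / (2 sin x cos x) = sin x/cos x = tan x = LHS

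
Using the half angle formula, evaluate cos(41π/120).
cos(41π/120) = √((1 + cos 41π/60)/2) = 0.4772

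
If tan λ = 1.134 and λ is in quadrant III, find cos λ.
cos λ = -0.6614 (using tan²λ + 1 = sec²λ)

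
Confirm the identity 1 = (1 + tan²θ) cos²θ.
RHS = sec²θ · cos²θ = (1/cos²θ) · cos²θ = 1 = LHS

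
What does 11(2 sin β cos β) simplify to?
11(2 sin β cos β) = 11(sin(2β)) (using Double angle)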